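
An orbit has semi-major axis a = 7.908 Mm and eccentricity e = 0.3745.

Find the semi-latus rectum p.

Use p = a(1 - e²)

Convert to SI: a = 7.908 Mm = 7.908e+06 m.
p = a (1 − e²).
p = 7.908e+06 · (1 − (0.3745)²) = 7.908e+06 · 0.85975 ≈ 6.799e+06 m = 6.799 Mm.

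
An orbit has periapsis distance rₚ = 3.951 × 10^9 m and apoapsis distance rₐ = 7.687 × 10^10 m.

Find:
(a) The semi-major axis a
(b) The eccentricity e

(a) a = (rₚ + rₐ) / 2 = (3.951e+09 + 7.687e+10) / 2 ≈ 4.041e+10 m = 4.041 × 10^10 m.
(b) e = (rₐ − rₚ) / (rₐ + rₚ) = (7.687e+10 − 3.951e+09) / (7.687e+10 + 3.951e+09) ≈ 0.9022.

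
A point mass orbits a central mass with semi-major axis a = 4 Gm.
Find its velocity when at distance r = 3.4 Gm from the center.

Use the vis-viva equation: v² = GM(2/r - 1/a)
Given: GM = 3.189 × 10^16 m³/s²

Convert to SI: a = 4 Gm = 4e+09 m; r = 3.4 Gm = 3.4e+09 m.
Vis-viva: v = √(GM · (2/r − 1/a)).
2/r − 1/a = 2/3.4e+09 − 1/4e+09 = 3.38235e-10 m⁻¹.
v = √(3.189e+16 · 3.38235e-10) m/s ≈ 3284 m/s = 3.284 km/s.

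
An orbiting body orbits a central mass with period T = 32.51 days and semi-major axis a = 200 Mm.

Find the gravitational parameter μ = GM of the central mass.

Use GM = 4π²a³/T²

Convert to SI: T = 32.51 days = 2.80886e+06 s; a = 200 Mm = 2e+08 m.
GM = 4π² · a³ / T².
GM = 4π² · (2e+08)³ / (2.80886e+06)² m³/s² ≈ 4.003e+13 m³/s² = 4.003 × 10^13 m³/s².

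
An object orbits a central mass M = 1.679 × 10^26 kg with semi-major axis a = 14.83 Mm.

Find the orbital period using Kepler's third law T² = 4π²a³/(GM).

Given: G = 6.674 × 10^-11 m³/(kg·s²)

Convert to SI: a = 14.83 Mm = 1.483e+07 m.
GM = G · M = 6.674e-11 · 1.679e+26 = 1.12056e+16 m³/s².
Kepler's third law: T = 2π √(a³ / GM).
Substituting a = 1.483e+07 m and GM = 1.12056e+16 m³/s²:
T = 2π √((1.483e+07)³ / 1.12056e+16) s
T ≈ 3390 s = 56.5 minutes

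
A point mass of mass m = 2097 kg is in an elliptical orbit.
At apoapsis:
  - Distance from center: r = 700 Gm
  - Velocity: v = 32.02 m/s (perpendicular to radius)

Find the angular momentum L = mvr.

Convert to SI: r = 700 Gm = 7e+11 m.
Since v is perpendicular to r, L = m · v · r.
L = 2097 · 32.02 · 7e+11 kg·m²/s ≈ 4.7e+16 kg·m²/s.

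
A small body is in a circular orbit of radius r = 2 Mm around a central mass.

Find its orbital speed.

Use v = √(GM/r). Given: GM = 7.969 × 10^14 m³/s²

Convert to SI: r = 2 Mm = 2e+06 m.
For a circular orbit, gravity supplies the centripetal force, so v = √(GM / r).
v = √(7.969e+14 / 2e+06) m/s ≈ 1.996e+04 m/s = 19.96 km/s.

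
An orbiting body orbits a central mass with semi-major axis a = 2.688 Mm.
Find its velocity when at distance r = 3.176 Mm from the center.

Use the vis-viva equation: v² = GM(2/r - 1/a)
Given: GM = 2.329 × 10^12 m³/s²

Convert to SI: a = 2.688 Mm = 2.688e+06 m; r = 3.176 Mm = 3.176e+06 m.
Vis-viva: v = √(GM · (2/r − 1/a)).
2/r − 1/a = 2/3.176e+06 − 1/2.688e+06 = 2.57699e-07 m⁻¹.
v = √(2.329e+12 · 2.57699e-07) m/s ≈ 774.7 m/s = 774.7 m/s.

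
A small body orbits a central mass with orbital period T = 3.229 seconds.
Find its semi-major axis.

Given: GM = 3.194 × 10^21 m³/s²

Invert Kepler's third law: a = (GM · T² / (4π²))^(1/3).
Substituting T = 3.229 s and GM = 3.194e+21 m³/s²:
a = (3.194e+21 · (3.229)² / (4π²))^(1/3) m
a ≈ 9.449e+06 m = 9.449 × 10^6 m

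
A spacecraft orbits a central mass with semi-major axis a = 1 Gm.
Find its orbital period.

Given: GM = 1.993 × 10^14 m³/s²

Convert to SI: a = 1 Gm = 1e+09 m.
Kepler's third law: T = 2π √(a³ / GM).
Substituting a = 1e+09 m and GM = 1.993e+14 m³/s²:
T = 2π √((1e+09)³ / 1.993e+14) s
T ≈ 1.407e+07 s = 162.9 days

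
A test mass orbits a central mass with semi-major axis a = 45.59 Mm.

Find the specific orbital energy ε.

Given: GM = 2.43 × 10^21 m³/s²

Convert to SI: a = 45.59 Mm = 4.559e+07 m.
ε = −GM / (2a).
ε = −2.43e+21 / (2 · 4.559e+07) J/kg ≈ -2.665e+13 J/kg = -2.665e+04 GJ/kg.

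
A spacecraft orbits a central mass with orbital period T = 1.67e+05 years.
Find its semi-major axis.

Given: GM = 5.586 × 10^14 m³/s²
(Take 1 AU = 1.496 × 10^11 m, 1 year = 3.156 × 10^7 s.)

Convert to SI: T = 1.67e+05 years = 5.27052e+12 s.
Invert Kepler's third law: a = (GM · T² / (4π²))^(1/3).
Substituting T = 5.27052e+12 s and GM = 5.586e+14 m³/s²:
a = (5.586e+14 · (5.27052e+12)² / (4π²))^(1/3) m
a ≈ 7.325e+12 m = 48.96 AU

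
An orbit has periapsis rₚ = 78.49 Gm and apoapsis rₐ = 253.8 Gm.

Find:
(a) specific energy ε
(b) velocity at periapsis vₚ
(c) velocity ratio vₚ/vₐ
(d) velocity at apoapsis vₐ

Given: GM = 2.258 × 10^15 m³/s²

Convert to SI: rₚ = 78.49 Gm = 7.849e+10 m; rₐ = 253.8 Gm = 2.538e+11 m.
(a) With a = (rₚ + rₐ)/2 = 1.66145e+11 m, ε = −GM/(2a) = −2.258e+15/(2 · 1.66145e+11) J/kg ≈ -6795 J/kg
(b) With a = (rₚ + rₐ)/2 = 1.66145e+11 m, vₚ = √(GM (2/rₚ − 1/a)) = √(2.258e+15 · (2/7.849e+10 − 1/1.66145e+11)) m/s ≈ 209.6 m/s
(c) Conservation of angular momentum (rₚvₚ = rₐvₐ) gives vₚ/vₐ = rₐ/rₚ = 2.538e+11/7.849e+10 ≈ 3.234
(d) With a = (rₚ + rₐ)/2 = 1.66145e+11 m, vₐ = √(GM (2/rₐ − 1/a)) = √(2.258e+15 · (2/2.538e+11 − 1/1.66145e+11)) m/s ≈ 64.83 m/s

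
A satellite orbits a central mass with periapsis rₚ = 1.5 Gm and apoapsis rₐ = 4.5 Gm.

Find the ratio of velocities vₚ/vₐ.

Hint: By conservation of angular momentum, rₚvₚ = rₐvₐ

Convert to SI: rₚ = 1.5 Gm = 1.5e+09 m; rₐ = 4.5 Gm = 4.5e+09 m.
Conservation of angular momentum gives rₚvₚ = rₐvₐ, so vₚ/vₐ = rₐ/rₚ.
vₚ/vₐ = 4.5e+09 / 1.5e+09 ≈ 3.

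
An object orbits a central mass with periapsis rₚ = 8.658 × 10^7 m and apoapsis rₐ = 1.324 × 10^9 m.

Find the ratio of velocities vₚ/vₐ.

Conservation of angular momentum gives rₚvₚ = rₐvₐ, so vₚ/vₐ = rₐ/rₚ.
vₚ/vₐ = 1.324e+09 / 8.658e+07 ≈ 15.29.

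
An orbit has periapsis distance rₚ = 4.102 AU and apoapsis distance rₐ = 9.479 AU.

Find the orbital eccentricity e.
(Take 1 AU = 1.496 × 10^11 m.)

Convert to SI: rₚ = 4.102 AU = 6.13659e+11 m; rₐ = 9.479 AU = 1.41806e+12 m.
e = (rₐ − rₚ) / (rₐ + rₚ).
e = (1.41806e+12 − 6.13659e+11) / (1.41806e+12 + 6.13659e+11) = 8.04399e+11 / 2.03172e+12 ≈ 0.3959.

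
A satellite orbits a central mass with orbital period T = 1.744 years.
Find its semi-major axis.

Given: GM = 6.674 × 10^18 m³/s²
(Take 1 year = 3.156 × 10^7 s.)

Convert to SI: T = 1.744 years = 5.50406e+07 s.
Invert Kepler's third law: a = (GM · T² / (4π²))^(1/3).
Substituting T = 5.50406e+07 s and GM = 6.674e+18 m³/s²:
a = (6.674e+18 · (5.50406e+07)² / (4π²))^(1/3) m
a ≈ 8.001e+10 m = 80.01 Gm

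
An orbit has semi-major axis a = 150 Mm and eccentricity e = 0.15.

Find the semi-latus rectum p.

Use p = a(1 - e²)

Convert to SI: a = 150 Mm = 1.5e+08 m.
p = a (1 − e²).
p = 1.5e+08 · (1 − (0.15)²) = 1.5e+08 · 0.9775 ≈ 1.466e+08 m = 146.6 Mm.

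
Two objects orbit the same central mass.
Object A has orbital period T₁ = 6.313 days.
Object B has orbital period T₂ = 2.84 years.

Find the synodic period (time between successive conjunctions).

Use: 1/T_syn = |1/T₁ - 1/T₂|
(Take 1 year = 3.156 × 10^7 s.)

Convert to SI: T₁ = 6.313 days = 545443 s; T₂ = 2.84 years = 8.96304e+07 s.
T_syn = |T₁ · T₂ / (T₁ − T₂)|.
T_syn = |545443 · 8.96304e+07 / (545443 − 8.96304e+07)| s ≈ 5.488e+05 s = 6.352 days.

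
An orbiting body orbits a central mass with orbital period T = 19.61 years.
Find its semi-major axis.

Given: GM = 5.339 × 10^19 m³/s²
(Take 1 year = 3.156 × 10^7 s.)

Convert to SI: T = 19.61 years = 6.18892e+08 s.
Invert Kepler's third law: a = (GM · T² / (4π²))^(1/3).
Substituting T = 6.18892e+08 s and GM = 5.339e+19 m³/s²:
a = (5.339e+19 · (6.18892e+08)² / (4π²))^(1/3) m
a ≈ 8.031e+11 m = 8.031 × 10^11 m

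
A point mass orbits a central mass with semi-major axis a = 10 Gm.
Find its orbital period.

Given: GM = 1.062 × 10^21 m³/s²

Convert to SI: a = 10 Gm = 1e+10 m.
Kepler's third law: T = 2π √(a³ / GM).
Substituting a = 1e+10 m and GM = 1.062e+21 m³/s²:
T = 2π √((1e+10)³ / 1.062e+21) s
T ≈ 1.928e+05 s = 2.232 days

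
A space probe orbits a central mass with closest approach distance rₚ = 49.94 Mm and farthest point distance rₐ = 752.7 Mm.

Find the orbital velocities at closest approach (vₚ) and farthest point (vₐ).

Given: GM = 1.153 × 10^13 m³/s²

Convert to SI: rₚ = 49.94 Mm = 4.994e+07 m; rₐ = 752.7 Mm = 7.527e+08 m.
Use the vis-viva equation v² = GM(2/r − 1/a) with a = (rₚ + rₐ)/2 = (4.994e+07 + 7.527e+08)/2 = 4.0132e+08 m.
vₚ = √(GM · (2/rₚ − 1/a)) = √(1.153e+13 · (2/4.994e+07 − 1/4.0132e+08)) m/s ≈ 658 m/s = 658 m/s.
vₐ = √(GM · (2/rₐ − 1/a)) = √(1.153e+13 · (2/7.527e+08 − 1/4.0132e+08)) m/s ≈ 43.66 m/s = 43.66 m/s.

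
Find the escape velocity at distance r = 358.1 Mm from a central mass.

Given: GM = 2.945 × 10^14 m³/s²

Convert to SI: r = 358.1 Mm = 3.581e+08 m.
Escape velocity comes from setting total energy to zero: ½v² − GM/r = 0 ⇒ v_esc = √(2GM / r).
v_esc = √(2 · 2.945e+14 / 3.581e+08) m/s ≈ 1282 m/s = 1.282 km/s.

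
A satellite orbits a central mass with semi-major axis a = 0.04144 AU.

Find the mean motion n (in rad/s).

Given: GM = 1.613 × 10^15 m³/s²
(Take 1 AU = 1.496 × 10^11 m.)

Convert to SI: a = 0.04144 AU = 6.19942e+09 m.
n = √(GM / a³).
n = √(1.613e+15 / (6.19942e+09)³) rad/s ≈ 8.228e-08 rad/s.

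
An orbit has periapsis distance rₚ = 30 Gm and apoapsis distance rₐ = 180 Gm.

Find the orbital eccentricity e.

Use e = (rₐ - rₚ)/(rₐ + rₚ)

Convert to SI: rₚ = 30 Gm = 3e+10 m; rₐ = 180 Gm = 1.8e+11 m.
e = (rₐ − rₚ) / (rₐ + rₚ).
e = (1.8e+11 − 3e+10) / (1.8e+11 + 3e+10) = 1.5e+11 / 2.1e+11 ≈ 0.7143.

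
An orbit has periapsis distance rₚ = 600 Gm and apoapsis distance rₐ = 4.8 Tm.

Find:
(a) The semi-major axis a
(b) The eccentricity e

Convert to SI: rₚ = 600 Gm = 6e+11 m; rₐ = 4.8 Tm = 4.8e+12 m.
(a) a = (rₚ + rₐ) / 2 = (6e+11 + 4.8e+12) / 2 ≈ 2.7e+12 m = 2.7 Tm.
(b) e = (rₐ − rₚ) / (rₐ + rₚ) = (4.8e+12 − 6e+11) / (4.8e+12 + 6e+11) ≈ 0.7778.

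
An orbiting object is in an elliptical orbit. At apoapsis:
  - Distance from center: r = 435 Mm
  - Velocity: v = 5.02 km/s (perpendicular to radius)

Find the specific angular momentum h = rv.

Convert to SI: r = 435 Mm = 4.35e+08 m; v = 5.02 km/s = 5020 m/s.
With v perpendicular to r, h = r · v.
h = 4.35e+08 · 5020 m²/s ≈ 2.184e+12 m²/s.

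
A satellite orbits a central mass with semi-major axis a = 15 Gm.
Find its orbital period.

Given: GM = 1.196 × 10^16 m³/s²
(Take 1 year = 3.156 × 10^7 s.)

Convert to SI: a = 15 Gm = 1.5e+10 m.
Kepler's third law: T = 2π √(a³ / GM).
Substituting a = 1.5e+10 m and GM = 1.196e+16 m³/s²:
T = 2π √((1.5e+10)³ / 1.196e+16) s
T ≈ 1.055e+08 s = 3.344 years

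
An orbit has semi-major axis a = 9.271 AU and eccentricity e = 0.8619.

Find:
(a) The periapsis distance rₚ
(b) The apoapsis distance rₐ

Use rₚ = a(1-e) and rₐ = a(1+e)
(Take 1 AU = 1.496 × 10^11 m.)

Convert to SI: a = 9.271 AU = 1.38694e+12 m.
(a) rₚ = a(1 − e) = 1.38694e+12 · (1 − 0.8619) = 1.38694e+12 · 0.1381 ≈ 1.915e+11 m = 1.28 AU.
(b) rₐ = a(1 + e) = 1.38694e+12 · (1 + 0.8619) = 1.38694e+12 · 1.8619 ≈ 2.582e+12 m = 17.26 AU.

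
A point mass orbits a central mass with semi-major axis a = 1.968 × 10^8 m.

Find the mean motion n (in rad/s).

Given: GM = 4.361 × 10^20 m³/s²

n = √(GM / a³).
n = √(4.361e+20 / (1.968e+08)³) rad/s ≈ 0.007564 rad/s.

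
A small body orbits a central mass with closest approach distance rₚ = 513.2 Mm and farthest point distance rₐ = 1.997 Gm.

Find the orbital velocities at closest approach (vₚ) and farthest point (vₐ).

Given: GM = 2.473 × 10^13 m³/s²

Convert to SI: rₚ = 513.2 Mm = 5.132e+08 m; rₐ = 1.997 Gm = 1.997e+09 m.
Use the vis-viva equation v² = GM(2/r − 1/a) with a = (rₚ + rₐ)/2 = (5.132e+08 + 1.997e+09)/2 = 1.2551e+09 m.
vₚ = √(GM · (2/rₚ − 1/a)) = √(2.473e+13 · (2/5.132e+08 − 1/1.2551e+09)) m/s ≈ 276.9 m/s = 276.9 m/s.
vₐ = √(GM · (2/rₐ − 1/a)) = √(2.473e+13 · (2/1.997e+09 − 1/1.2551e+09)) m/s ≈ 71.16 m/s = 71.16 m/s.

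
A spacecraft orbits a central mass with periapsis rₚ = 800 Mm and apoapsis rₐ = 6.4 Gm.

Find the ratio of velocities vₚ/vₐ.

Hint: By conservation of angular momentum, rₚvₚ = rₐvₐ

Convert to SI: rₚ = 800 Mm = 8e+08 m; rₐ = 6.4 Gm = 6.4e+09 m.
Conservation of angular momentum gives rₚvₚ = rₐvₐ, so vₚ/vₐ = rₐ/rₚ.
vₚ/vₐ = 6.4e+09 / 8e+08 ≈ 8.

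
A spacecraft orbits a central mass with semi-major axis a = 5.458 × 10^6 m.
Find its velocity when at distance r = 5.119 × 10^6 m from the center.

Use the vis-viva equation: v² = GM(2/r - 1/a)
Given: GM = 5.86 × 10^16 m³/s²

Vis-viva: v = √(GM · (2/r − 1/a)).
2/r − 1/a = 2/5.119e+06 − 1/5.458e+06 = 2.07484e-07 m⁻¹.
v = √(5.86e+16 · 2.07484e-07) m/s ≈ 1.103e+05 m/s = 110.3 km/s.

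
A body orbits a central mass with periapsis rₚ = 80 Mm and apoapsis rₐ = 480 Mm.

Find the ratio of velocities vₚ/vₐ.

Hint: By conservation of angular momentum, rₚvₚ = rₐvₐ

Convert to SI: rₚ = 80 Mm = 8e+07 m; rₐ = 480 Mm = 4.8e+08 m.
Conservation of angular momentum gives rₚvₚ = rₐvₐ, so vₚ/vₐ = rₐ/rₚ.
vₚ/vₐ = 4.8e+08 / 8e+07 ≈ 6.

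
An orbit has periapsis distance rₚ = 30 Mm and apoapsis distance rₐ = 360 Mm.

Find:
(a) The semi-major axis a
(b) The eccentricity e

Convert to SI: rₚ = 30 Mm = 3e+07 m; rₐ = 360 Mm = 3.6e+08 m.
(a) a = (rₚ + rₐ) / 2 = (3e+07 + 3.6e+08) / 2 ≈ 1.95e+08 m = 195 Mm.
(b) e = (rₐ − rₚ) / (rₐ + rₚ) = (3.6e+08 − 3e+07) / (3.6e+08 + 3e+07) ≈ 0.8462.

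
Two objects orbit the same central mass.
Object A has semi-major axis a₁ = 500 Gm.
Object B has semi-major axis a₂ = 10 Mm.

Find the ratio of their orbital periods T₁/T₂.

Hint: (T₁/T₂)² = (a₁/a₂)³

Convert to SI: a₁ = 500 Gm = 5e+11 m; a₂ = 10 Mm = 1e+07 m.
From Kepler's third law, (T₁/T₂)² = (a₁/a₂)³, so T₁/T₂ = (a₁/a₂)^(3/2).
a₁/a₂ = 5e+11 / 1e+07 = 50000.
T₁/T₂ = (50000)^(3/2) ≈ 1.118e+07.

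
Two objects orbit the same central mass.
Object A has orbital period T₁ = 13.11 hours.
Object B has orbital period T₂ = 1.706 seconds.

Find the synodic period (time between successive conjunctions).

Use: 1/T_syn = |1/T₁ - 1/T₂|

Convert to SI: T₁ = 13.11 hours = 47196 s.
T_syn = |T₁ · T₂ / (T₁ − T₂)|.
T_syn = |47196 · 1.706 / (47196 − 1.706)| s ≈ 1.706 s = 1.706 seconds.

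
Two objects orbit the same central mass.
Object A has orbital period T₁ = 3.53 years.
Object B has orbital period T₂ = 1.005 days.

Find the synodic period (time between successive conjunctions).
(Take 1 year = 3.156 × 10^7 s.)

Convert to SI: T₁ = 3.53 years = 1.11407e+08 s; T₂ = 1.005 days = 86832 s.
T_syn = |T₁ · T₂ / (T₁ − T₂)|.
T_syn = |1.11407e+08 · 86832 / (1.11407e+08 − 86832)| s ≈ 8.69e+04 s = 1.006 days.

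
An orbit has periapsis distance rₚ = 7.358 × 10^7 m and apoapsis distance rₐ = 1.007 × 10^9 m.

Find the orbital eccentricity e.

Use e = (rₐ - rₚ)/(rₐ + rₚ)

e = (rₐ − rₚ) / (rₐ + rₚ).
e = (1.007e+09 − 7.358e+07) / (1.007e+09 + 7.358e+07) = 9.3342e+08 / 1.08058e+09 ≈ 0.8638.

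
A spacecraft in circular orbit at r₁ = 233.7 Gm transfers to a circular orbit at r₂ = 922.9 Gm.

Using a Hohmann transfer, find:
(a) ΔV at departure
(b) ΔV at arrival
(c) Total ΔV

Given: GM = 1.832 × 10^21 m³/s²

Convert to SI: r₁ = 233.7 Gm = 2.337e+11 m; r₂ = 922.9 Gm = 9.229e+11 m.
Transfer semi-major axis: a_t = (r₁ + r₂)/2 = (2.337e+11 + 9.229e+11)/2 = 5.783e+11 m.
Circular speeds: v₁ = √(GM/r₁) = 88538.7 m/s, v₂ = √(GM/r₂) = 44553.9 m/s.
Transfer speeds (vis-viva v² = GM(2/r − 1/a_t)): v₁ᵗ = 111850 m/s, v₂ᵗ = 28322.9 m/s.
(a) ΔV₁ = |v₁ᵗ − v₁| ≈ 2.331e+04 m/s = 23.31 km/s.
(b) ΔV₂ = |v₂ − v₂ᵗ| ≈ 1.623e+04 m/s = 16.23 km/s.
(c) ΔV_total = ΔV₁ + ΔV₂ ≈ 3.954e+04 m/s = 39.54 km/s.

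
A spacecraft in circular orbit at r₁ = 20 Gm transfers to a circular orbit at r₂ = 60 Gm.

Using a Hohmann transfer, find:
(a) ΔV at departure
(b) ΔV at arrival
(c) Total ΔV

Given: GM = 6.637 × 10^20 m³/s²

Convert to SI: r₁ = 20 Gm = 2e+10 m; r₂ = 60 Gm = 6e+10 m.
Transfer semi-major axis: a_t = (r₁ + r₂)/2 = (2e+10 + 6e+10)/2 = 4e+10 m.
Circular speeds: v₁ = √(GM/r₁) = 182168 m/s, v₂ = √(GM/r₂) = 105174 m/s.
Transfer speeds (vis-viva v² = GM(2/r − 1/a_t)): v₁ᵗ = 223109 m/s, v₂ᵗ = 74369.6 m/s.
(a) ΔV₁ = |v₁ᵗ − v₁| ≈ 4.094e+04 m/s = 40.94 km/s.
(b) ΔV₂ = |v₂ − v₂ᵗ| ≈ 3.08e+04 m/s = 30.8 km/s.
(c) ΔV_total = ΔV₁ + ΔV₂ ≈ 7.175e+04 m/s = 71.75 km/s.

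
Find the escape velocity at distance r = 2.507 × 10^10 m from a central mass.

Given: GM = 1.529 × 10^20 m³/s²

Escape velocity comes from setting total energy to zero: ½v² − GM/r = 0 ⇒ v_esc = √(2GM / r).
v_esc = √(2 · 1.529e+20 / 2.507e+10) m/s ≈ 1.104e+05 m/s = 110.4 km/s.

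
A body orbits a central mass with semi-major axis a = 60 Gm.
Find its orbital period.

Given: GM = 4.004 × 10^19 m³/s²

Convert to SI: a = 60 Gm = 6e+10 m.
Kepler's third law: T = 2π √(a³ / GM).
Substituting a = 6e+10 m and GM = 4.004e+19 m³/s²:
T = 2π √((6e+10)³ / 4.004e+19) s
T ≈ 1.459e+07 s = 168.9 days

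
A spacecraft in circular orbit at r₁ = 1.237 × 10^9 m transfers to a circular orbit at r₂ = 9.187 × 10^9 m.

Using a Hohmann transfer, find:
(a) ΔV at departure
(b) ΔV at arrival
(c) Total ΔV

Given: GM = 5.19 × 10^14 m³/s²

Transfer semi-major axis: a_t = (r₁ + r₂)/2 = (1.237e+09 + 9.187e+09)/2 = 5.212e+09 m.
Circular speeds: v₁ = √(GM/r₁) = 647.737 m/s, v₂ = √(GM/r₂) = 237.682 m/s.
Transfer speeds (vis-viva v² = GM(2/r − 1/a_t)): v₁ᵗ = 859.97 m/s, v₂ᵗ = 115.792 m/s.
(a) ΔV₁ = |v₁ᵗ − v₁| ≈ 212.2 m/s = 212.2 m/s.
(b) ΔV₂ = |v₂ − v₂ᵗ| ≈ 121.9 m/s = 121.9 m/s.
(c) ΔV_total = ΔV₁ + ΔV₂ ≈ 334.1 m/s = 334.1 m/s.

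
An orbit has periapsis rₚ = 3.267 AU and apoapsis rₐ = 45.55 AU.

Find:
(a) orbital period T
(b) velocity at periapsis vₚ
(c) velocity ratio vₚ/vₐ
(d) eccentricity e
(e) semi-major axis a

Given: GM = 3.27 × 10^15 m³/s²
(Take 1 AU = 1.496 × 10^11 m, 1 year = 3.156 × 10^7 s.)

Convert to SI: rₚ = 3.267 AU = 4.88743e+11 m; rₐ = 45.55 AU = 6.81428e+12 m.
(a) With a = (rₚ + rₐ)/2 = 3.65151e+12 m, T = 2π √(a³/GM) = 2π √((3.65151e+12)³/3.27e+15) s ≈ 7.667e+11 s
(b) With a = (rₚ + rₐ)/2 = 3.65151e+12 m, vₚ = √(GM (2/rₚ − 1/a)) = √(3.27e+15 · (2/4.88743e+11 − 1/3.65151e+12)) m/s ≈ 111.7 m/s
(c) Conservation of angular momentum (rₚvₚ = rₐvₐ) gives vₚ/vₐ = rₐ/rₚ = 6.81428e+12/4.88743e+11 ≈ 13.94
(d) e = (rₐ − rₚ)/(rₐ + rₚ) = (6.81428e+12 − 4.88743e+11)/(6.81428e+12 + 4.88743e+11) ≈ 0.8662
(e) a = (rₚ + rₐ)/2 = (4.88743e+11 + 6.81428e+12)/2 ≈ 3.652e+12 m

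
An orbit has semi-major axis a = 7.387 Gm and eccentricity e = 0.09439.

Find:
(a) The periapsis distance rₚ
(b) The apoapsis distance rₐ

Convert to SI: a = 7.387 Gm = 7.387e+09 m.
(a) rₚ = a(1 − e) = 7.387e+09 · (1 − 0.09439) = 7.387e+09 · 0.90561 ≈ 6.69e+09 m = 6.69 Gm.
(b) rₐ = a(1 + e) = 7.387e+09 · (1 + 0.09439) = 7.387e+09 · 1.09439 ≈ 8.084e+09 m = 8.084 Gm.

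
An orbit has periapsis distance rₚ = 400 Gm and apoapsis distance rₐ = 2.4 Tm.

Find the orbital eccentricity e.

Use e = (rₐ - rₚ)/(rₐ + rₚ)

Convert to SI: rₚ = 400 Gm = 4e+11 m; rₐ = 2.4 Tm = 2.4e+12 m.
e = (rₐ − rₚ) / (rₐ + rₚ).
e = (2.4e+12 − 4e+11) / (2.4e+12 + 4e+11) = 2e+12 / 2.8e+12 ≈ 0.7143.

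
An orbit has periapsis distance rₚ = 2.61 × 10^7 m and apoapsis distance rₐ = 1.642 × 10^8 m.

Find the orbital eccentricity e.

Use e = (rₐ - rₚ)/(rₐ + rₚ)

e = (rₐ − rₚ) / (rₐ + rₚ).
e = (1.642e+08 − 2.61e+07) / (1.642e+08 + 2.61e+07) = 1.381e+08 / 1.903e+08 ≈ 0.7257.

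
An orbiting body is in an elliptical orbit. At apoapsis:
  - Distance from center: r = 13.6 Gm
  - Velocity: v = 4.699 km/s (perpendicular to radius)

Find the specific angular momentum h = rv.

Convert to SI: r = 13.6 Gm = 1.36e+10 m; v = 4.699 km/s = 4699 m/s.
With v perpendicular to r, h = r · v.
h = 1.36e+10 · 4699 m²/s ≈ 6.391e+13 m²/s.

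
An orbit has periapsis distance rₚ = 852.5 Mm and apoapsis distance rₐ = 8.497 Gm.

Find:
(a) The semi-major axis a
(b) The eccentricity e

Convert to SI: rₚ = 852.5 Mm = 8.525e+08 m; rₐ = 8.497 Gm = 8.497e+09 m.
(a) a = (rₚ + rₐ) / 2 = (8.525e+08 + 8.497e+09) / 2 ≈ 4.675e+09 m = 4.675 Gm.
(b) e = (rₐ − rₚ) / (rₐ + rₚ) = (8.497e+09 − 8.525e+08) / (8.497e+09 + 8.525e+08) ≈ 0.8176.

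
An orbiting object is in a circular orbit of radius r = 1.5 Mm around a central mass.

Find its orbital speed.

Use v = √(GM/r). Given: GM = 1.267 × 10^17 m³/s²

Convert to SI: r = 1.5 Mm = 1.5e+06 m.
For a circular orbit, gravity supplies the centripetal force, so v = √(GM / r).
v = √(1.267e+17 / 1.5e+06) m/s ≈ 2.906e+05 m/s = 290.6 km/s.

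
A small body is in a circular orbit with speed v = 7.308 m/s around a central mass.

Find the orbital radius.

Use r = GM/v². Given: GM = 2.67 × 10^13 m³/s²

For a circular orbit, v² = GM / r, so r = GM / v².
r = 2.67e+13 / (7.308)² m ≈ 4.999e+11 m = 499.9 Gm.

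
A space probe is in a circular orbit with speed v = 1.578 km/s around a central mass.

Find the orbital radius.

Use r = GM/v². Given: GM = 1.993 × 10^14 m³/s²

Convert to SI: v = 1.578 km/s = 1578 m/s.
For a circular orbit, v² = GM / r, so r = GM / v².
r = 1.993e+14 / (1578)² m ≈ 8.004e+07 m = 80.04 Mm.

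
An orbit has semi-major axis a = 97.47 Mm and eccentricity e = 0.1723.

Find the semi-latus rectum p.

Convert to SI: a = 97.47 Mm = 9.747e+07 m.
p = a (1 − e²).
p = 9.747e+07 · (1 − (0.1723)²) = 9.747e+07 · 0.970313 ≈ 9.458e+07 m = 94.58 Mm.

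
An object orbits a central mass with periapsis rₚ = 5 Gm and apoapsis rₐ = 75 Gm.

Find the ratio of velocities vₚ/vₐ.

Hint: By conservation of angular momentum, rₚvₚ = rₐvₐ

Convert to SI: rₚ = 5 Gm = 5e+09 m; rₐ = 75 Gm = 7.5e+10 m.
Conservation of angular momentum gives rₚvₚ = rₐvₐ, so vₚ/vₐ = rₐ/rₚ.
vₚ/vₐ = 7.5e+10 / 5e+09 ≈ 15.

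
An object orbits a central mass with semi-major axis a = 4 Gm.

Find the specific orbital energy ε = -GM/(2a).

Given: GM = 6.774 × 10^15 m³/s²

Convert to SI: a = 4 Gm = 4e+09 m.
ε = −GM / (2a).
ε = −6.774e+15 / (2 · 4e+09) J/kg ≈ -8.468e+05 J/kg = -846.8 kJ/kg.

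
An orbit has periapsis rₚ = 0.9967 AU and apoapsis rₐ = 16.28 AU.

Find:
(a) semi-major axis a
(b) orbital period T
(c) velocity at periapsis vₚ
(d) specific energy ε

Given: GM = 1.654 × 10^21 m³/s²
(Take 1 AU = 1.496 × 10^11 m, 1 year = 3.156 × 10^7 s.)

Convert to SI: rₚ = 0.9967 AU = 1.49106e+11 m; rₐ = 16.28 AU = 2.43549e+12 m.
(a) a = (rₚ + rₐ)/2 = (1.49106e+11 + 2.43549e+12)/2 ≈ 1.292e+12 m
(b) With a = (rₚ + rₐ)/2 = 1.2923e+12 m, T = 2π √(a³/GM) = 2π √((1.2923e+12)³/1.654e+21) s ≈ 2.27e+08 s
(c) With a = (rₚ + rₐ)/2 = 1.2923e+12 m, vₚ = √(GM (2/rₚ − 1/a)) = √(1.654e+21 · (2/1.49106e+11 − 1/1.2923e+12)) m/s ≈ 1.446e+05 m/s
(d) With a = (rₚ + rₐ)/2 = 1.2923e+12 m, ε = −GM/(2a) = −1.654e+21/(2 · 1.2923e+12) J/kg ≈ -6.399e+08 J/kg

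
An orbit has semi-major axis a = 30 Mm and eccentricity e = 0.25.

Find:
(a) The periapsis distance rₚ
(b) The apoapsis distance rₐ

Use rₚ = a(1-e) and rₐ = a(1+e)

Convert to SI: a = 30 Mm = 3e+07 m.
(a) rₚ = a(1 − e) = 3e+07 · (1 − 0.25) = 3e+07 · 0.75 ≈ 2.25e+07 m = 22.5 Mm.
(b) rₐ = a(1 + e) = 3e+07 · (1 + 0.25) = 3e+07 · 1.25 ≈ 3.75e+07 m = 37.5 Mm.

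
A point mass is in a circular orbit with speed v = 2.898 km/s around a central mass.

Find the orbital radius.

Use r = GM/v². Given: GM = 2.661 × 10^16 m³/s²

Convert to SI: v = 2.898 km/s = 2898 m/s.
For a circular orbit, v² = GM / r, so r = GM / v².
r = 2.661e+16 / (2898)² m ≈ 3.168e+09 m = 3.168 Gm.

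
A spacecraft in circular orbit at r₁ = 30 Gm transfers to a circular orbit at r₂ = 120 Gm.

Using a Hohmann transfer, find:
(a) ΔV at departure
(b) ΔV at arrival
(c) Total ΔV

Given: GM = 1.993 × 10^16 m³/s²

Convert to SI: r₁ = 30 Gm = 3e+10 m; r₂ = 120 Gm = 1.2e+11 m.
Transfer semi-major axis: a_t = (r₁ + r₂)/2 = (3e+10 + 1.2e+11)/2 = 7.5e+10 m.
Circular speeds: v₁ = √(GM/r₁) = 815.066 m/s, v₂ = √(GM/r₂) = 407.533 m/s.
Transfer speeds (vis-viva v² = GM(2/r − 1/a_t)): v₁ᵗ = 1030.99 m/s, v₂ᵗ = 257.747 m/s.
(a) ΔV₁ = |v₁ᵗ − v₁| ≈ 215.9 m/s = 215.9 m/s.
(b) ΔV₂ = |v₂ − v₂ᵗ| ≈ 149.8 m/s = 149.8 m/s.
(c) ΔV_total = ΔV₁ + ΔV₂ ≈ 365.7 m/s = 365.7 m/s.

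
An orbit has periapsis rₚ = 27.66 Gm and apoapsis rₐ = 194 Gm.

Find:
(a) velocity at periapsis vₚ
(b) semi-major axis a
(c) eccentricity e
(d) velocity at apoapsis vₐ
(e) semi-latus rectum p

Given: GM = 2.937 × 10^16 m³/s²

Convert to SI: rₚ = 27.66 Gm = 2.766e+10 m; rₐ = 194 Gm = 1.94e+11 m.
(a) With a = (rₚ + rₐ)/2 = 1.1083e+11 m, vₚ = √(GM (2/rₚ − 1/a)) = √(2.937e+16 · (2/2.766e+10 − 1/1.1083e+11)) m/s ≈ 1363 m/s
(b) a = (rₚ + rₐ)/2 = (2.766e+10 + 1.94e+11)/2 ≈ 1.108e+11 m
(c) e = (rₐ − rₚ)/(rₐ + rₚ) = (1.94e+11 − 2.766e+10)/(1.94e+11 + 2.766e+10) ≈ 0.7504
(d) With a = (rₚ + rₐ)/2 = 1.1083e+11 m, vₐ = √(GM (2/rₐ − 1/a)) = √(2.937e+16 · (2/1.94e+11 − 1/1.1083e+11)) m/s ≈ 194.4 m/s
(e) From a = (rₚ + rₐ)/2 = 1.1083e+11 m and e = (rₐ − rₚ)/(rₐ + rₚ) = 0.750429, p = a(1 − e²) = 1.1083e+11 · (1 − (0.750429)²) ≈ 4.842e+10 m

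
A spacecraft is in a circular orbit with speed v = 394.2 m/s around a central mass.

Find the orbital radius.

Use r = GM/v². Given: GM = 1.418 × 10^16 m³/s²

For a circular orbit, v² = GM / r, so r = GM / v².
r = 1.418e+16 / (394.2)² m ≈ 9.125e+10 m = 91.25 Gm.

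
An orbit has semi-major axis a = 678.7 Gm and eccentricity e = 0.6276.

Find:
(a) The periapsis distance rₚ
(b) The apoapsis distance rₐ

Convert to SI: a = 678.7 Gm = 6.787e+11 m.
(a) rₚ = a(1 − e) = 6.787e+11 · (1 − 0.6276) = 6.787e+11 · 0.3724 ≈ 2.527e+11 m = 252.7 Gm.
(b) rₐ = a(1 + e) = 6.787e+11 · (1 + 0.6276) = 6.787e+11 · 1.6276 ≈ 1.105e+12 m = 1.105 Tm.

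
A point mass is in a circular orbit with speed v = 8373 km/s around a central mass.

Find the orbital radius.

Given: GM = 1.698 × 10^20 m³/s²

Convert to SI: v = 8373 km/s = 8.373e+06 m/s.
For a circular orbit, v² = GM / r, so r = GM / v².
r = 1.698e+20 / (8.373e+06)² m ≈ 2.422e+06 m = 2.422 × 10^6 m.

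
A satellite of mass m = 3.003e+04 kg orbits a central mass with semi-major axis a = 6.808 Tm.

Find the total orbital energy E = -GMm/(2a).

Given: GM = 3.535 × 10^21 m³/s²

Convert to SI: a = 6.808 Tm = 6.808e+12 m.
E = −GMm / (2a).
E = −3.535e+21 · 3.003e+04 / (2 · 6.808e+12) J ≈ -7.796e+12 J = -7.796 TJ.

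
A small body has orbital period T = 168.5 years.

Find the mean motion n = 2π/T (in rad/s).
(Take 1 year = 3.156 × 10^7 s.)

Convert to SI: T = 168.5 years = 5.31786e+09 s.
n = 2π / T.
n = 2π / 5.31786e+09 s ≈ 1.182e-09 rad/s.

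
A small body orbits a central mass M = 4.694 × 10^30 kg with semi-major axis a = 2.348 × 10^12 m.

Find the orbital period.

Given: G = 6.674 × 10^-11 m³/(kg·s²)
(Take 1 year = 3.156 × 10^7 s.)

GM = G · M = 6.674e-11 · 4.694e+30 = 3.13278e+20 m³/s².
Kepler's third law: T = 2π √(a³ / GM).
Substituting a = 2.348e+12 m and GM = 3.13278e+20 m³/s²:
T = 2π √((2.348e+12)³ / 3.13278e+20) s
T ≈ 1.277e+09 s = 40.47 years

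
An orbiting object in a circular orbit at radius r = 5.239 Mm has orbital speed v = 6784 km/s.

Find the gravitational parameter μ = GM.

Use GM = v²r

Convert to SI: r = 5.239 Mm = 5.239e+06 m; v = 6784 km/s = 6.784e+06 m/s.
For a circular orbit v² = GM/r, so GM = v² · r.
GM = (6.784e+06)² · 5.239e+06 m³/s² ≈ 2.411e+20 m³/s² = 2.411 × 10^20 m³/s².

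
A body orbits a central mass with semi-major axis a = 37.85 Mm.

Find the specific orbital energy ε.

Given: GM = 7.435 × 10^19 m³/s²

Convert to SI: a = 37.85 Mm = 3.785e+07 m.
ε = −GM / (2a).
ε = −7.435e+19 / (2 · 3.785e+07) J/kg ≈ -9.822e+11 J/kg = -982.2 GJ/kg.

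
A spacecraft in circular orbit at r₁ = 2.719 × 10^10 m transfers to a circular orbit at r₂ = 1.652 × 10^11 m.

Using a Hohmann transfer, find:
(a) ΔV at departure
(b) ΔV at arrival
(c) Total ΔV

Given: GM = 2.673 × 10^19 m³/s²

Transfer semi-major axis: a_t = (r₁ + r₂)/2 = (2.719e+10 + 1.652e+11)/2 = 9.6195e+10 m.
Circular speeds: v₁ = √(GM/r₁) = 31354.1 m/s, v₂ = √(GM/r₂) = 12720.2 m/s.
Transfer speeds (vis-viva v² = GM(2/r − 1/a_t)): v₁ᵗ = 41088.8 m/s, v₂ᵗ = 6762.74 m/s.
(a) ΔV₁ = |v₁ᵗ − v₁| ≈ 9735 m/s = 9.735 km/s.
(b) ΔV₂ = |v₂ − v₂ᵗ| ≈ 5957 m/s = 5.957 km/s.
(c) ΔV_total = ΔV₁ + ΔV₂ ≈ 1.569e+04 m/s = 15.69 km/s.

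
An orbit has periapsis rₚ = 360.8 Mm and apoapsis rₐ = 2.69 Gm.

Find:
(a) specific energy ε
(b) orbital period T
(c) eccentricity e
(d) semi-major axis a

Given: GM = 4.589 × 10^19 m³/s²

Convert to SI: rₚ = 360.8 Mm = 3.608e+08 m; rₐ = 2.69 Gm = 2.69e+09 m.
(a) With a = (rₚ + rₐ)/2 = 1.5254e+09 m, ε = −GM/(2a) = −4.589e+19/(2 · 1.5254e+09) J/kg ≈ -1.504e+10 J/kg
(b) With a = (rₚ + rₐ)/2 = 1.5254e+09 m, T = 2π √(a³/GM) = 2π √((1.5254e+09)³/4.589e+19) s ≈ 5.526e+04 s
(c) e = (rₐ − rₚ)/(rₐ + rₚ) = (2.69e+09 − 3.608e+08)/(2.69e+09 + 3.608e+08) ≈ 0.7635
(d) a = (rₚ + rₐ)/2 = (3.608e+08 + 2.69e+09)/2 ≈ 1.525e+09 m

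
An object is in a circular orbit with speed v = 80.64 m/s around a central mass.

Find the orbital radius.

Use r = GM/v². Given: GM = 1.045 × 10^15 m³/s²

For a circular orbit, v² = GM / r, so r = GM / v².
r = 1.045e+15 / (80.64)² m ≈ 1.607e+11 m = 1.607 × 10^11 m.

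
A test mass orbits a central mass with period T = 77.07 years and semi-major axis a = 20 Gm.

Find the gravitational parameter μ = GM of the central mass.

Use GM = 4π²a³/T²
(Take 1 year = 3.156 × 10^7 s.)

Convert to SI: T = 77.07 years = 2.43233e+09 s; a = 20 Gm = 2e+10 m.
GM = 4π² · a³ / T².
GM = 4π² · (2e+10)³ / (2.43233e+09)² m³/s² ≈ 5.338e+13 m³/s² = 5.338 × 10^13 m³/s².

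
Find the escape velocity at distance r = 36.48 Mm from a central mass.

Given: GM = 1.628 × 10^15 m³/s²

Convert to SI: r = 36.48 Mm = 3.648e+07 m.
Escape velocity comes from setting total energy to zero: ½v² − GM/r = 0 ⇒ v_esc = √(2GM / r).
v_esc = √(2 · 1.628e+15 / 3.648e+07) m/s ≈ 9447 m/s = 9.447 km/s.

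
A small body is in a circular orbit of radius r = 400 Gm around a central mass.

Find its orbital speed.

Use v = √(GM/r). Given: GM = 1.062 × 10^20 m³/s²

Convert to SI: r = 400 Gm = 4e+11 m.
For a circular orbit, gravity supplies the centripetal force, so v = √(GM / r).
v = √(1.062e+20 / 4e+11) m/s ≈ 1.629e+04 m/s = 16.29 km/s.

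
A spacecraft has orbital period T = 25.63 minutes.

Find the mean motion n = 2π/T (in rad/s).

Convert to SI: T = 25.63 minutes = 1537.8 s.
n = 2π / T.
n = 2π / 1537.8 s ≈ 0.004086 rad/s.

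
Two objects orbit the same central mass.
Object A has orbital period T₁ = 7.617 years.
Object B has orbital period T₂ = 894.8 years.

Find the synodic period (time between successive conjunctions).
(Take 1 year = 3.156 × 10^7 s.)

Convert to SI: T₁ = 7.617 years = 2.40393e+08 s; T₂ = 894.8 years = 2.82399e+10 s.
T_syn = |T₁ · T₂ / (T₁ − T₂)|.
T_syn = |2.40393e+08 · 2.82399e+10 / (2.40393e+08 − 2.82399e+10)| s ≈ 2.425e+08 s = 7.682 years.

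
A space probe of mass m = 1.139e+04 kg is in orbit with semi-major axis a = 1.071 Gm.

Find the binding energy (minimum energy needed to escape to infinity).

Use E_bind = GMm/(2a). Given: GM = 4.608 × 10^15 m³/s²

Convert to SI: a = 1.071 Gm = 1.071e+09 m.
Total orbital energy is E = −GMm/(2a); binding energy is E_bind = −E = GMm/(2a).
E_bind = 4.608e+15 · 1.139e+04 / (2 · 1.071e+09) J ≈ 2.45e+10 J = 24.5 GJ.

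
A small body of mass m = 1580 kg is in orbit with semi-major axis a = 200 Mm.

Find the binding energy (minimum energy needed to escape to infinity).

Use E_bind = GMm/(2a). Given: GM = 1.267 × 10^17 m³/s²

Convert to SI: a = 200 Mm = 2e+08 m.
Total orbital energy is E = −GMm/(2a); binding energy is E_bind = −E = GMm/(2a).
E_bind = 1.267e+17 · 1580 / (2 · 2e+08) J ≈ 5.005e+11 J = 500.5 GJ.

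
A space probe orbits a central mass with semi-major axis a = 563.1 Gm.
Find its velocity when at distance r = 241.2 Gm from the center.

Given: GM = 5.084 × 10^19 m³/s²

Convert to SI: a = 563.1 Gm = 5.631e+11 m; r = 241.2 Gm = 2.412e+11 m.
Vis-viva: v = √(GM · (2/r − 1/a)).
2/r − 1/a = 2/2.412e+11 − 1/5.631e+11 = 6.51599e-12 m⁻¹.
v = √(5.084e+19 · 6.51599e-12) m/s ≈ 1.82e+04 m/s = 18.2 km/s.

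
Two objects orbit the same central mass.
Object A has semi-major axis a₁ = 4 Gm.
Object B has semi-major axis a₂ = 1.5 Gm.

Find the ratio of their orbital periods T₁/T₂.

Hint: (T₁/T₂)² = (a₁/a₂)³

Convert to SI: a₁ = 4 Gm = 4e+09 m; a₂ = 1.5 Gm = 1.5e+09 m.
From Kepler's third law, (T₁/T₂)² = (a₁/a₂)³, so T₁/T₂ = (a₁/a₂)^(3/2).
a₁/a₂ = 4e+09 / 1.5e+09 = 2.66667.
T₁/T₂ = (2.66667)^(3/2) ≈ 4.355.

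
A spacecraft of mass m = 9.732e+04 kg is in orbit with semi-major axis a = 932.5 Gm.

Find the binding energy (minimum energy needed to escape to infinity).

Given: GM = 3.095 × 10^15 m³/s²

Convert to SI: a = 932.5 Gm = 9.325e+11 m.
Total orbital energy is E = −GMm/(2a); binding energy is E_bind = −E = GMm/(2a).
E_bind = 3.095e+15 · 9.732e+04 / (2 · 9.325e+11) J ≈ 1.615e+08 J = 161.5 MJ.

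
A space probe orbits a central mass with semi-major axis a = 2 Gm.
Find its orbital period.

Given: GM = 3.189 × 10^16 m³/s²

Convert to SI: a = 2 Gm = 2e+09 m.
Kepler's third law: T = 2π √(a³ / GM).
Substituting a = 2e+09 m and GM = 3.189e+16 m³/s²:
T = 2π √((2e+09)³ / 3.189e+16) s
T ≈ 3.147e+06 s = 36.42 days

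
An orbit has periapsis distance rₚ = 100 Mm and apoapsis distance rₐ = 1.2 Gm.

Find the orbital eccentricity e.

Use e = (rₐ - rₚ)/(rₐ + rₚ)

Convert to SI: rₚ = 100 Mm = 1e+08 m; rₐ = 1.2 Gm = 1.2e+09 m.
e = (rₐ − rₚ) / (rₐ + rₚ).
e = (1.2e+09 − 1e+08) / (1.2e+09 + 1e+08) = 1.1e+09 / 1.3e+09 ≈ 0.8462.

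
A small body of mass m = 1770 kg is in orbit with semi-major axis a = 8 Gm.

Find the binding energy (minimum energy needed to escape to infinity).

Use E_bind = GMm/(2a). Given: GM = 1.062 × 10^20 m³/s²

Convert to SI: a = 8 Gm = 8e+09 m.
Total orbital energy is E = −GMm/(2a); binding energy is E_bind = −E = GMm/(2a).
E_bind = 1.062e+20 · 1770 / (2 · 8e+09) J ≈ 1.175e+13 J = 11.75 TJ.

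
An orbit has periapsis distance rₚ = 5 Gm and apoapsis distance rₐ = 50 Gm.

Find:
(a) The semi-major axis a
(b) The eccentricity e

Convert to SI: rₚ = 5 Gm = 5e+09 m; rₐ = 50 Gm = 5e+10 m.
(a) a = (rₚ + rₐ) / 2 = (5e+09 + 5e+10) / 2 ≈ 2.75e+10 m = 27.5 Gm.
(b) e = (rₐ − rₚ) / (rₐ + rₚ) = (5e+10 − 5e+09) / (5e+10 + 5e+09) ≈ 0.8182.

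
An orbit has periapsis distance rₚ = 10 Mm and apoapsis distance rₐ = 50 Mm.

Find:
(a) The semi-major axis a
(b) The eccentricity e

Convert to SI: rₚ = 10 Mm = 1e+07 m; rₐ = 50 Mm = 5e+07 m.
(a) a = (rₚ + rₐ) / 2 = (1e+07 + 5e+07) / 2 ≈ 3e+07 m = 30 Mm.
(b) e = (rₐ − rₚ) / (rₐ + rₚ) = (5e+07 − 1e+07) / (5e+07 + 1e+07) ≈ 0.6667.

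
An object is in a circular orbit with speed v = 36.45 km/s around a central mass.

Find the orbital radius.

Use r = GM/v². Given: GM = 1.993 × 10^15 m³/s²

Convert to SI: v = 36.45 km/s = 36450 m/s.
For a circular orbit, v² = GM / r, so r = GM / v².
r = 1.993e+15 / (36450)² m ≈ 1.5e+06 m = 1.5 Mm.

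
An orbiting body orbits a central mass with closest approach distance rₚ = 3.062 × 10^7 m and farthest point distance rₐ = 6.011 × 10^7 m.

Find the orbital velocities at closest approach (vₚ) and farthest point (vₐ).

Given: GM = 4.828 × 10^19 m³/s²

Use the vis-viva equation v² = GM(2/r − 1/a) with a = (rₚ + rₐ)/2 = (3.062e+07 + 6.011e+07)/2 = 4.5365e+07 m.
vₚ = √(GM · (2/rₚ − 1/a)) = √(4.828e+19 · (2/3.062e+07 − 1/4.5365e+07)) m/s ≈ 1.445e+06 m/s = 1445 km/s.
vₐ = √(GM · (2/rₐ − 1/a)) = √(4.828e+19 · (2/6.011e+07 − 1/4.5365e+07)) m/s ≈ 7.363e+05 m/s = 736.3 km/s.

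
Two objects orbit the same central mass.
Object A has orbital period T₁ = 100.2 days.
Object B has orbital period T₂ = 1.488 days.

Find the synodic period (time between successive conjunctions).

Convert to SI: T₁ = 100.2 days = 8.65728e+06 s; T₂ = 1.488 days = 128563 s.
T_syn = |T₁ · T₂ / (T₁ − T₂)|.
T_syn = |8.65728e+06 · 128563 / (8.65728e+06 − 128563)| s ≈ 1.305e+05 s = 1.51 days.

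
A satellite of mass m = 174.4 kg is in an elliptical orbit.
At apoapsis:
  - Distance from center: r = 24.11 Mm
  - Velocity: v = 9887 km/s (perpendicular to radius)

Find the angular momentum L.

Convert to SI: r = 24.11 Mm = 2.411e+07 m; v = 9887 km/s = 9.887e+06 m/s.
Since v is perpendicular to r, L = m · v · r.
L = 174.4 · 9.887e+06 · 2.411e+07 kg·m²/s ≈ 4.157e+16 kg·m²/s.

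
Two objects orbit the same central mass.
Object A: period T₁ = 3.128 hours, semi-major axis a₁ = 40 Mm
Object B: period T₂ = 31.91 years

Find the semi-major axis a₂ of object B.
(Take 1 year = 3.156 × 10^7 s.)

Convert to SI: T₁ = 3.128 hours = 11260.8 s; a₁ = 40 Mm = 4e+07 m; T₂ = 31.91 years = 1.00708e+09 s.
Kepler's third law: (T₁/T₂)² = (a₁/a₂)³ ⇒ a₂ = a₁ · (T₂/T₁)^(2/3).
T₂/T₁ = 1.00708e+09 / 11260.8 = 89432.3.
a₂ = 4e+07 · (89432.3)^(2/3) m ≈ 7.999e+10 m = 79.99 Gm.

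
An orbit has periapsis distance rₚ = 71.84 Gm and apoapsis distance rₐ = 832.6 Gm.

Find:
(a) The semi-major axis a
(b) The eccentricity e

Convert to SI: rₚ = 71.84 Gm = 7.184e+10 m; rₐ = 832.6 Gm = 8.326e+11 m.
(a) a = (rₚ + rₐ) / 2 = (7.184e+10 + 8.326e+11) / 2 ≈ 4.522e+11 m = 452.2 Gm.
(b) e = (rₐ − rₚ) / (rₐ + rₚ) = (8.326e+11 − 7.184e+10) / (8.326e+11 + 7.184e+10) ≈ 0.8411.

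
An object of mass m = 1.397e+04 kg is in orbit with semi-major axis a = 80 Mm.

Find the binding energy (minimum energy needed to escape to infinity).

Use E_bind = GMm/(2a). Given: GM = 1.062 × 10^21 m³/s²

Convert to SI: a = 80 Mm = 8e+07 m.
Total orbital energy is E = −GMm/(2a); binding energy is E_bind = −E = GMm/(2a).
E_bind = 1.062e+21 · 1.397e+04 / (2 · 8e+07) J ≈ 9.273e+16 J = 92.73 PJ.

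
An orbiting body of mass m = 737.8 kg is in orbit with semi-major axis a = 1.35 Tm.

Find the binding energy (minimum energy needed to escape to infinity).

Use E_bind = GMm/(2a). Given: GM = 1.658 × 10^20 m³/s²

Convert to SI: a = 1.35 Tm = 1.35e+12 m.
Total orbital energy is E = −GMm/(2a); binding energy is E_bind = −E = GMm/(2a).
E_bind = 1.658e+20 · 737.8 / (2 · 1.35e+12) J ≈ 4.531e+10 J = 45.31 GJ.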